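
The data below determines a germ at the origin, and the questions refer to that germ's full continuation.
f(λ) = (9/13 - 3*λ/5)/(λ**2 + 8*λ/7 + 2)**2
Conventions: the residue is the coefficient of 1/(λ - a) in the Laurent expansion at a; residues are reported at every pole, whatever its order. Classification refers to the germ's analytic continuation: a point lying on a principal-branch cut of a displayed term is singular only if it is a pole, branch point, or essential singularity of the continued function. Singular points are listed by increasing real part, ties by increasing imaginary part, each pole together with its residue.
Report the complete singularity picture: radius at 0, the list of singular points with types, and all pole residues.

Denominator factor (λ**2 + 8*λ/7 + 2)^2: discriminant -328/49, complex-conjugate roots (-4/7) + ((1/7)*sqrt(82))*i and (-4/7) - ((1/7)*sqrt(82))*i; poles of order 2, moduli sqrt(2) and sqrt(2).
The radius of convergence is the smallest modulus among the singular points: sqrt(2).
The factor λ**2 + 8*λ/7 + 2 splits as (λ - a)(λ - a') with a = (-4/7) - ((1/7)*sqrt(82))*i, a' = (-4/7) + ((1/7)*sqrt(82))*i. At the order-2 pole a set g(λ) = (λ - a)^2*f(λ) = [9/13 - 3*λ/5] / (λ - a')^2.
Order-2 pole: residue = g'(a); g'((-4/7) - ((1/7)*sqrt(82))*i) = ((23079/1748240)*sqrt(82))*i, so the residue is ((23079/1748240)*sqrt(82))*i.
The factor λ**2 + 8*λ/7 + 2 splits as (λ - a)(λ - a') with a = (-4/7) + ((1/7)*sqrt(82))*i, a' = (-4/7) - ((1/7)*sqrt(82))*i. At the order-2 pole a set g(λ) = (λ - a)^2*f(λ) = [9/13 - 3*λ/5] / (λ - a')^2.
Order-2 pole: residue = g'(a); g'((-4/7) + ((1/7)*sqrt(82))*i) = -((23079/1748240)*sqrt(82))*i, so the residue is -((23079/1748240)*sqrt(82))*i.
List the singular points by increasing real part (a conjugate pair: the negative imaginary part first).

Radius of convergence at 0: sqrt(2).
At (-4/7) - ((1/7)*sqrt(82))*i: a pole of order 2; residue ((23079/1748240)*sqrt(82))*i.
At (-4/7) + ((1/7)*sqrt(82))*i: a pole of order 2; residue -((23079/1748240)*sqrt(82))*i.


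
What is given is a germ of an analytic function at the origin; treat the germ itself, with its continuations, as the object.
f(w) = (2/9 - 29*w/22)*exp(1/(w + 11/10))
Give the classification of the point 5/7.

The point is a regular point.

There is no denominator, hence no pole anywhere.
The essential point of exp(1/(w - (-11/10))) is -11/10, not 5/7.
So the germ continues analytically to 5/7.


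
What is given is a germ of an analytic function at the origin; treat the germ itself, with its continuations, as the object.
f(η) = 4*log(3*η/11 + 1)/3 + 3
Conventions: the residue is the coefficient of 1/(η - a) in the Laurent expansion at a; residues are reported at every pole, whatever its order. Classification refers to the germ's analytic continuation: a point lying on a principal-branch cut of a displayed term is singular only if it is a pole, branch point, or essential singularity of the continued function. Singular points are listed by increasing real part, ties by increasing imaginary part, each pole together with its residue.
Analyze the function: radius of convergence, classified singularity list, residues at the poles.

Branch term (4/3)*log(1 - η/(-11/3)): its argument vanishes at η = -11/3, a logarithmic branch point, modulus 11/3.
The radius of convergence is the smallest modulus among the singular points: 11/3.

Radius of convergence at 0: 11/3.
At -11/3: a logarithmic branch point.


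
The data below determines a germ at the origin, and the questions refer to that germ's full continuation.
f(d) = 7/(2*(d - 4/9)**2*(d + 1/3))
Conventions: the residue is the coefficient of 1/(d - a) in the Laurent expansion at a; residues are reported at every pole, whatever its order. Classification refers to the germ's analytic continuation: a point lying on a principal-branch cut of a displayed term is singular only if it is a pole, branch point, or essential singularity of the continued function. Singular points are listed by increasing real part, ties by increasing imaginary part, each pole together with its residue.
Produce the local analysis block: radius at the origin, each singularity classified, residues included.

Denominator factor (d - 4/9)^2: pole of order 2 at 4/9, modulus 4/9.
Denominator factor (d + 1/3): pole of order 1 at -1/3, modulus 1/3.
The radius of convergence is the smallest modulus among the singular points: 1/3.
At the order-1 pole -1/3 set g(d) = (d - (-1/3))*f(d) = 7/(2*(d - 4/9)**2).
Simple pole: residue = g(a) at a = -1/3, which is 81/14.
At the order-2 pole 4/9 set g(d) = (d - (4/9))^2*f(d) = 7/(2*(d + 1/3)).
Order-2 pole: residue = g'(a); g'(4/9) = -81/14, so the residue is -81/14.
List the singular points by increasing real part (a conjugate pair: the negative imaginary part first).

Radius of convergence at 0: 1/3.
At -1/3: a pole of order 1; residue 81/14.
At 4/9: a pole of order 2; residue -81/14.


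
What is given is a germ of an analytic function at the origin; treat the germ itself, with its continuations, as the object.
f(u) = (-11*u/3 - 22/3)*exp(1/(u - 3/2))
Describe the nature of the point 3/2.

The exponent 1/(u - (3/2)) has a pole at 3/2, so exp(1/(u - (3/2))) takes every nonzero value near it: an essential singularity (not a pole of any order).

The point is an essential singularity.


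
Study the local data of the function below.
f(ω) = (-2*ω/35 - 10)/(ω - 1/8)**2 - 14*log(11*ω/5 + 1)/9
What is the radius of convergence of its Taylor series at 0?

The radius of convergence is 1/8.

Denominator factor (ω - 1/8)^2: pole of order 2 at 1/8, modulus 1/8.
Branch term (-14/9)*log(1 - ω/(-5/11)): its argument vanishes at ω = -5/11, a logarithmic branch point, modulus 5/11.
The radius of convergence is the smallest modulus among the singular points: 1/8.


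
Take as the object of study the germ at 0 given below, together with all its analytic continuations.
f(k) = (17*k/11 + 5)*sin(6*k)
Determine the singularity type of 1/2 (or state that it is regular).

There is no denominator, hence no pole anywhere.
The factor sin(6*k) is entire.
So the germ continues analytically to 1/2.

The point is a regular point.


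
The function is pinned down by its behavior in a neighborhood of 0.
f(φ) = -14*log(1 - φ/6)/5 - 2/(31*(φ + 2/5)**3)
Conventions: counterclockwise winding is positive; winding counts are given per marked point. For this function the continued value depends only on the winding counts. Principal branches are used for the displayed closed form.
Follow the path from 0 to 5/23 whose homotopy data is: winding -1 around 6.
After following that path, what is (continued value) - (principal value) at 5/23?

Continued minus principal equals (28/5)*pi*i.

The rational part is single-valued and drops out of the difference; each branch term changes only by its own monodromy.
(-14/5)*log(1 - φ/(6)): each positive loop around 6 adds 2*pi*i to the log, so winding -1 contributes (-14/5)*(-1)*2*pi*i = (28/5)*pi*i.
Summing the contributions at φ = 5/23 gives (28/5)*pi*i.


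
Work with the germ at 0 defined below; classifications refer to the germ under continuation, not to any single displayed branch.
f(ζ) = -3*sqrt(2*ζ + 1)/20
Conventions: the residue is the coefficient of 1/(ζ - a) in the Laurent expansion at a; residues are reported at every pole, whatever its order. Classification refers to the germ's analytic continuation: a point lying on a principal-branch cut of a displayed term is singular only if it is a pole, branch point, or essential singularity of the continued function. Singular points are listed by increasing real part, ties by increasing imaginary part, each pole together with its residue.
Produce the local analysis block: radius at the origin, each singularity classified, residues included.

Branch term (-3/20)*sqrt(1 - ζ/(-1/2)): its argument vanishes at ζ = -1/2, a square-root branch point, modulus 1/2.
The radius of convergence is the smallest modulus among the singular points: 1/2.

Radius of convergence at 0: 1/2.
At -1/2: an algebraic (square-root) branch point.


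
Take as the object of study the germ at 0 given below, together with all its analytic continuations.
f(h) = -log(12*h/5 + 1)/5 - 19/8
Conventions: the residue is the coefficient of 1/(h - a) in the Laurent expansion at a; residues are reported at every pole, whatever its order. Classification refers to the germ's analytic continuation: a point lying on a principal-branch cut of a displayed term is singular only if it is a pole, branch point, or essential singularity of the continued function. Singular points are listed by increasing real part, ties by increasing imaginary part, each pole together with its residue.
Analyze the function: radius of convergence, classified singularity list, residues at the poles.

Radius of convergence at 0: 5/12.
At -5/12: a logarithmic branch point.

Branch term (-1/5)*log(1 - h/(-5/12)): its argument vanishes at h = -5/12, a logarithmic branch point, modulus 5/12.
The radius of convergence is the smallest modulus among the singular points: 5/12.


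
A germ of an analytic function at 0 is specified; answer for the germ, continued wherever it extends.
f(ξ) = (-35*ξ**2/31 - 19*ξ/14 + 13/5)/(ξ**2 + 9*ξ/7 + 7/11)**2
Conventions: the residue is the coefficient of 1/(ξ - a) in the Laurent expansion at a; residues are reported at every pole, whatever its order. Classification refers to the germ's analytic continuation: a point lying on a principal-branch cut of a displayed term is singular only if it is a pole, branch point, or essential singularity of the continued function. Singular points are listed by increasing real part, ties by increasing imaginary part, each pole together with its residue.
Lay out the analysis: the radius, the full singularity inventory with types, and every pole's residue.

Radius of convergence at 0: (1/11)*sqrt(77).
At (-9/14) - ((1/154)*sqrt(5291))*i: a pole of order 2; residue ((6442261/71721910)*sqrt(5291))*i.
At (-9/14) + ((1/154)*sqrt(5291))*i: a pole of order 2; residue -((6442261/71721910)*sqrt(5291))*i.

Denominator factor (ξ**2 + 9*ξ/7 + 7/11)^2: discriminant -481/539, complex-conjugate roots (-9/14) + ((1/154)*sqrt(5291))*i and (-9/14) - ((1/154)*sqrt(5291))*i; poles of order 2, moduli (1/11)*sqrt(77) and (1/11)*sqrt(77).
The radius of convergence is the smallest modulus among the singular points: (1/11)*sqrt(77).
The factor ξ**2 + 9*ξ/7 + 7/11 splits as (ξ - a)(ξ - a') with a = (-9/14) - ((1/154)*sqrt(5291))*i, a' = (-9/14) + ((1/154)*sqrt(5291))*i. At the order-2 pole a set g(ξ) = (ξ - a)^2*f(ξ) = [-35*ξ**2/31 - 19*ξ/14 + 13/5] / (ξ - a')^2.
Order-2 pole: residue = g'(a); g'((-9/14) - ((1/154)*sqrt(5291))*i) = ((6442261/71721910)*sqrt(5291))*i, so the residue is ((6442261/71721910)*sqrt(5291))*i.
The factor ξ**2 + 9*ξ/7 + 7/11 splits as (ξ - a)(ξ - a') with a = (-9/14) + ((1/154)*sqrt(5291))*i, a' = (-9/14) - ((1/154)*sqrt(5291))*i. At the order-2 pole a set g(ξ) = (ξ - a)^2*f(ξ) = [-35*ξ**2/31 - 19*ξ/14 + 13/5] / (ξ - a')^2.
Order-2 pole: residue = g'(a); g'((-9/14) + ((1/154)*sqrt(5291))*i) = -((6442261/71721910)*sqrt(5291))*i, so the residue is -((6442261/71721910)*sqrt(5291))*i.
List the singular points by increasing real part (a conjugate pair: the negative imaginary part first).


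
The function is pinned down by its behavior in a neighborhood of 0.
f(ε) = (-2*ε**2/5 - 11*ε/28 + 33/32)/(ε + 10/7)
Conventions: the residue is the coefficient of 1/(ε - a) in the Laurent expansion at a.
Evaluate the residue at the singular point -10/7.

At the order-1 pole -10/7 set g(ε) = (ε - (-10/7))*f(ε) = -2*ε**2/5 - 11*ε/28 + 33/32.
Simple pole: residue = g(a) at a = -10/7, which is 1217/1568.

The residue is 1217/1568.


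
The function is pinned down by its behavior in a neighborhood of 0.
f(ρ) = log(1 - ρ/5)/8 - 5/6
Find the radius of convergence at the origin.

Branch term (1/8)*log(1 - ρ/(5)): its argument vanishes at ρ = 5, a logarithmic branch point, modulus 5.
The radius of convergence is the smallest modulus among the singular points: 5.

The radius of convergence is 5.


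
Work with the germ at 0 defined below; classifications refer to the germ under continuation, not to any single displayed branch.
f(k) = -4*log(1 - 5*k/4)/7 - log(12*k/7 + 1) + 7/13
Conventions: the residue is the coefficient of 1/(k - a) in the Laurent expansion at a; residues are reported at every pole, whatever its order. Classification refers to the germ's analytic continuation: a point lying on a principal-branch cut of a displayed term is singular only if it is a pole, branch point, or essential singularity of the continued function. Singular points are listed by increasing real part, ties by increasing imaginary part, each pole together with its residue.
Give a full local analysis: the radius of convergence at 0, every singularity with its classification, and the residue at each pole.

Branch term (-4/7)*log(1 - k/(4/5)): its argument vanishes at k = 4/5, a logarithmic branch point, modulus 4/5.
Branch term (-1)*log(1 - k/(-7/12)): its argument vanishes at k = -7/12, a logarithmic branch point, modulus 7/12.
The radius of convergence is the smallest modulus among the singular points: 7/12.
List the singular points by increasing real part (a conjugate pair: the negative imaginary part first).

Radius of convergence at 0: 7/12.
At -7/12: a logarithmic branch point.
At 4/5: a logarithmic branch point.


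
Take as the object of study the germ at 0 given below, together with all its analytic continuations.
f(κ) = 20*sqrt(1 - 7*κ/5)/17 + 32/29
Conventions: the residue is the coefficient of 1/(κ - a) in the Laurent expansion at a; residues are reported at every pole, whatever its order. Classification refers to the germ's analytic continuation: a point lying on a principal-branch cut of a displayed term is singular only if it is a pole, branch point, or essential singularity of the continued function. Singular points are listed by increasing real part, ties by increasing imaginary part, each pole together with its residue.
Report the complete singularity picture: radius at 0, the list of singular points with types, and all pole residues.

Branch term (20/17)*sqrt(1 - κ/(5/7)): its argument vanishes at κ = 5/7, a square-root branch point, modulus 5/7.
The radius of convergence is the smallest modulus among the singular points: 5/7.

Radius of convergence at 0: 5/7.
At 5/7: an algebraic (square-root) branch point.


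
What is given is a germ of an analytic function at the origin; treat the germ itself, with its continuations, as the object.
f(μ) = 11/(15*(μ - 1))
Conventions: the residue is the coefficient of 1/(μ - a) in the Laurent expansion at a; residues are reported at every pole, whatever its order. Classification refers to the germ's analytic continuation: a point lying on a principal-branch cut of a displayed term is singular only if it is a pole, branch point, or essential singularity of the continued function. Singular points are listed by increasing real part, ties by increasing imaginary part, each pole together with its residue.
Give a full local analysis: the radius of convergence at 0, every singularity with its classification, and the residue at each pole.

Radius of convergence at 0: 1.
At 1: a pole of order 1; residue 11/15.

Denominator factor (μ - 1): pole of order 1 at 1, modulus 1.
The radius of convergence is the smallest modulus among the singular points: 1.
At the order-1 pole 1 set g(μ) = (μ - (1))*f(μ) = 11/15.
Simple pole: residue = g(a) at a = 1, which is 11/15.


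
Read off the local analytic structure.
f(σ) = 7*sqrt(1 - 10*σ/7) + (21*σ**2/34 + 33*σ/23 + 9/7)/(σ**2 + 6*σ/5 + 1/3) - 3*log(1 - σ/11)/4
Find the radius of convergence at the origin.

Denominator factor (σ**2 + 6*σ/5 + 1/3): discriminant 8/75, real irrational roots -3/5 + (1/15)*sqrt(6) and -3/5 - (1/15)*sqrt(6); poles of order 1, moduli 3/5 - (1/15)*sqrt(6) and 3/5 + (1/15)*sqrt(6).
Branch term (7)*sqrt(1 - σ/(7/10)): its argument vanishes at σ = 7/10, a square-root branch point, modulus 7/10.
Branch term (-3/4)*log(1 - σ/(11)): its argument vanishes at σ = 11, a logarithmic branch point, modulus 11.
The radius of convergence is the smallest modulus among the singular points: 3/5 - (1/15)*sqrt(6).

The radius of convergence is 3/5 - (1/15)*sqrt(6).


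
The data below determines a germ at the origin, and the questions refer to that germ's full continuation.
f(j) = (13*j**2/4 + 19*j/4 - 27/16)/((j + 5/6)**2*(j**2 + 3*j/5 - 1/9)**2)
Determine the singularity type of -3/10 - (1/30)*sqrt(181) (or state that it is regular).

The denominator factor j**2 + 3*j/5 - 1/9 vanishes at -3/10 - (1/30)*sqrt(181) and appears to the power 2; the numerator there equals -7799/3600 - (7/75)*sqrt(181), nonzero, and no other factor vanishes.
Hence a pole whose order is the multiplicity, 2.

The point is a pole of order 2.


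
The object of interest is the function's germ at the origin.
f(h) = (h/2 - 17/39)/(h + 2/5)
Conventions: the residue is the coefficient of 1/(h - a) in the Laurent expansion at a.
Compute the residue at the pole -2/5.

At the order-1 pole -2/5 set g(h) = (h - (-2/5))*f(h) = h/2 - 17/39.
Simple pole: residue = g(a) at a = -2/5, which is -124/195.

The residue is -124/195.


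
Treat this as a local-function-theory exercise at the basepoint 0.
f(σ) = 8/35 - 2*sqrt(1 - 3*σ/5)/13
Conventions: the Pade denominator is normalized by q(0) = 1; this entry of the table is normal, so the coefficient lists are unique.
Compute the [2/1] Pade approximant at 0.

Taylor coefficients needed (expand at 0): a_0 = 34/455, a_1 = 3/65, a_2 = 9/1300, a_3 = 27/13000.
Write the denominator as Q(σ) = 1 + q1*σ. Requiring Q*f - P = O(σ^4) with deg P <= 2 kills the coefficients of σ^3..σ^3 in Q*f:
  σ^3: a_3 + q1*a_2 = 0, i.e. 27/13000 + (9/1300)*q1 = 0.
Solving this linear system: q1 = -3/10.
The numerator is Q*f truncated at degree 2: P0 = a_0 = 34/455; P1 = a_1 + q1*a_0 = 54/2275; P2 = a_2 + q1*a_1 = -9/1300.

The Pade approximant has numerator coefficients [34/455, 54/2275, -9/1300]; denominator coefficients [1, -3/10].


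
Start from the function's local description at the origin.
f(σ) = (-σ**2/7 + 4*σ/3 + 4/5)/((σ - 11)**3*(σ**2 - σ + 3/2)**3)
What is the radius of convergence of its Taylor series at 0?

The radius of convergence is (1/2)*sqrt(6).

Denominator factor (σ - 11)^3: pole of order 3 at 11, modulus 11.
Denominator factor (σ**2 - σ + 3/2)^3: discriminant -5, complex-conjugate roots (1/2) + ((1/2)*sqrt(5))*i and (1/2) - ((1/2)*sqrt(5))*i; poles of order 3, moduli (1/2)*sqrt(6) and (1/2)*sqrt(6).
The radius of convergence is the smallest modulus among the singular points: (1/2)*sqrt(6).


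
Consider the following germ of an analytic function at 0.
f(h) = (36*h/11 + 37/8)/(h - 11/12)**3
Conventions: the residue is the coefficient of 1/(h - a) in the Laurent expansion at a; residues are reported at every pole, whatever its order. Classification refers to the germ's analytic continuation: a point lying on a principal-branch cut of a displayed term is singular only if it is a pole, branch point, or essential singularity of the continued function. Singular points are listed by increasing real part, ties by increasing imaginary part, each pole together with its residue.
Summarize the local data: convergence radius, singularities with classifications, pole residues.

Denominator factor (h - 11/12)^3: pole of order 3 at 11/12, modulus 11/12.
The radius of convergence is the smallest modulus among the singular points: 11/12.
At the order-3 pole 11/12 set g(h) = (h - (11/12))^3*f(h) = 36*h/11 + 37/8.
Order-3 pole: residue = g''(a)/2; g''(11/12) = 0, so the residue is 0.

Radius of convergence at 0: 11/12.
At 11/12: a pole of order 3; residue 0.


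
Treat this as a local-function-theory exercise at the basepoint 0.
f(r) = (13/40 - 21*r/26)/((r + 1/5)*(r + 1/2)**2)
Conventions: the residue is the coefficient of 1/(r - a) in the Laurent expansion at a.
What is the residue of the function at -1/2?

The residue is -1265/234.

At the order-2 pole -1/2 set g(r) = (r - (-1/2))^2*f(r) = (13/40 - 21*r/26)/(r + 1/5).
Order-2 pole: residue = g'(a); g'(-1/2) = -1265/234, so the residue is -1265/234.


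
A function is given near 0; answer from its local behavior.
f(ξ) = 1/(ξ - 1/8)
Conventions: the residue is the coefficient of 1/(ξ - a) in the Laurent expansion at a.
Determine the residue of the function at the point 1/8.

The residue is 1.

At the order-1 pole 1/8 set g(ξ) = (ξ - (1/8))*f(ξ) = 1.
Simple pole: residue = g(a) at a = 1/8, which is 1.


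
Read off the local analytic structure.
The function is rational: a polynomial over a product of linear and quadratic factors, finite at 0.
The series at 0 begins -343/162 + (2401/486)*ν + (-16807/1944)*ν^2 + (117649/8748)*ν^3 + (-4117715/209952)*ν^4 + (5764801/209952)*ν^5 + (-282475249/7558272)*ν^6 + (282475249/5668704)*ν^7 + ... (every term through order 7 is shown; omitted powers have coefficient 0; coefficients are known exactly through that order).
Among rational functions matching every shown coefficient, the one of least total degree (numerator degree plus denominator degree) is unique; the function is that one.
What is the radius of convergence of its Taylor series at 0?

The radius of convergence is 6/7.

No rational of total degree below 2 reproduces all 8 coefficients; solving the [0/2] Pade equations on them gives f(ν) = -14/(9*(ν + 6/7)**2), whose expansion matches every shown term.
Denominator factor (ν + 6/7)^2: pole of order 2 at -6/7, modulus 6/7.
The radius of convergence is the smallest modulus among the singular points: 6/7.


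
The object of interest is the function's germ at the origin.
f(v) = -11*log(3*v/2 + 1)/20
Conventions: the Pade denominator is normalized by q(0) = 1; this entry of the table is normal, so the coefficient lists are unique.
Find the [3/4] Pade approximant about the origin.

The Pade approximant has numerator coefficients [0, -33/40, -1629/1120, -153/280]; denominator coefficients [1, 387/154, 1107/616, 27/88, -243/24640].

Taylor coefficients needed (expand at 0): a_0 = 0, a_1 = -33/40, a_2 = 99/160, a_3 = -99/160, a_4 = 891/1280, a_5 = -2673/3200, a_6 = 2673/2560, a_7 = -24057/17920.
Write the denominator as Q(v) = 1 + q1*v + q2*v^2 + q3*v^3 + q4*v^4. Requiring Q*f - P = O(v^8) with deg P <= 3 kills the coefficients of v^4..v^7 in Q*f:
  v^4: a_4 + q1*a_3 + q2*a_2 + q3*a_1 + q4*a_0 = 0, i.e. 891/1280 + (-99/160)*q1 + (99/160)*q2 + (-33/40)*q3 + (0)*q4 = 0.
  v^5: a_5 + q1*a_4 + q2*a_3 + q3*a_2 + q4*a_1 = 0, i.e. -2673/3200 + (891/1280)*q1 + (-99/160)*q2 + (99/160)*q3 + (-33/40)*q4 = 0.
  v^6: a_6 + q1*a_5 + q2*a_4 + q3*a_3 + q4*a_2 = 0, i.e. 2673/2560 + (-2673/3200)*q1 + (891/1280)*q2 + (-99/160)*q3 + (99/160)*q4 = 0.
  v^7: a_7 + q1*a_6 + q2*a_5 + q3*a_4 + q4*a_3 = 0, i.e. -24057/17920 + (2673/2560)*q1 + (-2673/3200)*q2 + (891/1280)*q3 + (-99/160)*q4 = 0.
Solving this linear system: q1 = 387/154, q2 = 1107/616, q3 = 27/88, q4 = -243/24640.
The numerator is Q*f truncated at degree 3: P0 = a_0 = 0; P1 = a_1 + q1*a_0 = -33/40; P2 = a_2 + q1*a_1 + q2*a_0 = -1629/1120; P3 = a_3 + q1*a_2 + q2*a_1 + q3*a_0 = -153/280.


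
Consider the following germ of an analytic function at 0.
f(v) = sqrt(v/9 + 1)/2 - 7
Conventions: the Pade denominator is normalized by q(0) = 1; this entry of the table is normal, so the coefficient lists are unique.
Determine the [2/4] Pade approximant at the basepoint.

The Pade approximant has numerator coefficients [-13/2, -179/212, -539/22896]; denominator coefficients [1, 64/477, 35/8586, 5/618192, -1/44509824].

Taylor coefficients needed (expand at 0): a_0 = -13/2, a_1 = 1/36, a_2 = -1/1296, a_3 = 1/23328, a_4 = -5/1679616, a_5 = 7/30233088, a_6 = -7/362797056.
Write the denominator as Q(v) = 1 + q1*v + q2*v^2 + q3*v^3 + q4*v^4. Requiring Q*f - P = O(v^7) with deg P <= 2 kills the coefficients of v^3..v^6 in Q*f:
  v^3: a_3 + q1*a_2 + q2*a_1 + q3*a_0 = 0, i.e. 1/23328 + (-1/1296)*q1 + (1/36)*q2 + (-13/2)*q3 = 0.
  v^4: a_4 + q1*a_3 + q2*a_2 + q3*a_1 + q4*a_0 = 0, i.e. -5/1679616 + (1/23328)*q1 + (-1/1296)*q2 + (1/36)*q3 + (-13/2)*q4 = 0.
  v^5: a_5 + q1*a_4 + q2*a_3 + q3*a_2 + q4*a_1 = 0, i.e. 7/30233088 + (-5/1679616)*q1 + (1/23328)*q2 + (-1/1296)*q3 + (1/36)*q4 = 0.
  v^6: a_6 + q1*a_5 + q2*a_4 + q3*a_3 + q4*a_2 = 0, i.e. -7/362797056 + (7/30233088)*q1 + (-5/1679616)*q2 + (1/23328)*q3 + (-1/1296)*q4 = 0.
Solving this linear system: q1 = 64/477, q2 = 35/8586, q3 = 5/618192, q4 = -1/44509824.
The numerator is Q*f truncated at degree 2: P0 = a_0 = -13/2; P1 = a_1 + q1*a_0 = -179/212; P2 = a_2 + q1*a_1 + q2*a_0 = -539/22896.


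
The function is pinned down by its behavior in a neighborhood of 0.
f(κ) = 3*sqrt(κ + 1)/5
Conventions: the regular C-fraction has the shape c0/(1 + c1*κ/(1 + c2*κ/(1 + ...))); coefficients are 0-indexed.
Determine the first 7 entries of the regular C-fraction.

Taylor coefficients (expand at 0): a_0 = 3/5, a_1 = 3/10, a_2 = -3/40, a_3 = 3/80, a_4 = -3/128, a_5 = 21/1280, a_6 = -63/5120.
c0 = a_0 = 3/5. Peel one level at a time: if S = 1 + c*κ/S' with S'(0) = 1, then c is the κ-coefficient of S and S' = c*κ/(S - 1).
S_1 = c0/f = 1 + (-1/2)*κ + (3/8)*κ^2 + ...; c1 = -1/2.
S_2 = c1*κ/(S_1 - 1) = 1 + (3/4)*κ + (-1/16)*κ^2 + ...; c2 = 3/4.
S_3 = c2*κ/(S_2 - 1) = 1 + (1/12)*κ + (-5/144)*κ^2 + ...; c3 = 1/12.
S_4 = c3*κ/(S_3 - 1) = 1 + (5/12)*κ + (-1/16)*κ^2 + ...; c4 = 5/12.
S_5 = c4*κ/(S_4 - 1) = 1 + (3/20)*κ + (-21/400)*κ^2 + ...; c5 = 3/20.
S_6 = c5*κ/(S_5 - 1) = 1 + (7/20)*κ + ...; c6 = 7/20.

The regular C-fraction coefficients are [3/5, -1/2, 3/4, 1/12, 5/12, 3/20, 7/20].


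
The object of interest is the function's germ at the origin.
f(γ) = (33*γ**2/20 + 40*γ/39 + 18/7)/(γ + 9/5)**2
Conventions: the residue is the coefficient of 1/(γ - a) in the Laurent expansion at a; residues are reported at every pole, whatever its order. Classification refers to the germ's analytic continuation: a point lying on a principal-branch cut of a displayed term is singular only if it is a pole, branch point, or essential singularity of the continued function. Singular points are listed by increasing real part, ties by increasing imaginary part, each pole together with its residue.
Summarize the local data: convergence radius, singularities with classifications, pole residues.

Denominator factor (γ + 9/5)^2: pole of order 2 at -9/5, modulus 9/5.
The radius of convergence is the smallest modulus among the singular points: 9/5.
At the order-2 pole -9/5 set g(γ) = (γ - (-9/5))^2*f(γ) = 33*γ**2/20 + 40*γ/39 + 18/7.
Order-2 pole: residue = g'(a); g'(-9/5) = -9583/1950, so the residue is -9583/1950.

Radius of convergence at 0: 9/5.
At -9/5: a pole of order 2; residue -9583/1950.


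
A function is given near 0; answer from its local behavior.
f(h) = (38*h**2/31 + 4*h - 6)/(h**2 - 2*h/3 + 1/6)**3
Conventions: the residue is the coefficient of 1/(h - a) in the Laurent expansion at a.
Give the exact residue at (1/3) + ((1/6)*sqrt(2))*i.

The factor h**2 - 2*h/3 + 1/6 splits as (h - a)(h - a') with a = (1/3) + ((1/6)*sqrt(2))*i, a' = (1/3) - ((1/6)*sqrt(2))*i. At the order-3 pole a set g(h) = (h - a)^3*f(h) = [38*h**2/31 + 4*h - 6] / (h - a')^3.
Order-3 pole: residue = g''(a)/2; g''((1/3) + ((1/6)*sqrt(2))*i) = ((101871/62)*sqrt(2))*i, so the residue is ((101871/124)*sqrt(2))*i.

The residue is ((101871/124)*sqrt(2))*i.


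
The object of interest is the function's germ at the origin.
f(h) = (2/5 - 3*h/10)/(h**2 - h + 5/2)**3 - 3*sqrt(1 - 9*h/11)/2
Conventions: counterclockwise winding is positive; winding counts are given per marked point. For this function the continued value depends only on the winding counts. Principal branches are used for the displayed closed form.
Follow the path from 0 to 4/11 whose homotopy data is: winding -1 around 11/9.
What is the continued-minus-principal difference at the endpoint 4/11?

Continued minus principal equals (3/11)*sqrt(85).

The rational part is single-valued and drops out of the difference; each branch term changes only by its own monodromy.
(-3/2)*sqrt(1 - h/(11/9)): winding -1 is odd, the square root flips sign, contributing -2*(-3/2)*sqrt(1 - (4/11)/(11/9)) = -2*(-3/2)*sqrt(85/121) = (3/11)*sqrt(85).
Summing the contributions at h = 4/11 gives (3/11)*sqrt(85).


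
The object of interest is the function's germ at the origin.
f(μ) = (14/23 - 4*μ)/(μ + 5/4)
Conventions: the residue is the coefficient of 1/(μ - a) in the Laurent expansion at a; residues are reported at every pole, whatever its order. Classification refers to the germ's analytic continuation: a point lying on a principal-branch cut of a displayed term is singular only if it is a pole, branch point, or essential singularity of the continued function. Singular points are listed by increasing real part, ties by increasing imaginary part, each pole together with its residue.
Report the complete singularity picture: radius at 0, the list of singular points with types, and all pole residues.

Radius of convergence at 0: 5/4.
At -5/4: a pole of order 1; residue 129/23.

Denominator factor (μ + 5/4): pole of order 1 at -5/4, modulus 5/4.
The radius of convergence is the smallest modulus among the singular points: 5/4.
At the order-1 pole -5/4 set g(μ) = (μ - (-5/4))*f(μ) = 14/23 - 4*μ.
Simple pole: residue = g(a) at a = -5/4, which is 129/23.


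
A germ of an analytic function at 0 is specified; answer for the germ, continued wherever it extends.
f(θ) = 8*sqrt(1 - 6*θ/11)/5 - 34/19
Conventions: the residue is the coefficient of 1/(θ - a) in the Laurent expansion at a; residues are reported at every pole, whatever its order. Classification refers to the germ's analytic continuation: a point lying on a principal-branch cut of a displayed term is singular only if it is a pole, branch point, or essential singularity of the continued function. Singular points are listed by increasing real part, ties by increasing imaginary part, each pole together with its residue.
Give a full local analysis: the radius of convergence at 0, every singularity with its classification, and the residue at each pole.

Radius of convergence at 0: 11/6.
At 11/6: an algebraic (square-root) branch point.

Branch term (8/5)*sqrt(1 - θ/(11/6)): its argument vanishes at θ = 11/6, a square-root branch point, modulus 11/6.
The radius of convergence is the smallest modulus among the singular points: 11/6.


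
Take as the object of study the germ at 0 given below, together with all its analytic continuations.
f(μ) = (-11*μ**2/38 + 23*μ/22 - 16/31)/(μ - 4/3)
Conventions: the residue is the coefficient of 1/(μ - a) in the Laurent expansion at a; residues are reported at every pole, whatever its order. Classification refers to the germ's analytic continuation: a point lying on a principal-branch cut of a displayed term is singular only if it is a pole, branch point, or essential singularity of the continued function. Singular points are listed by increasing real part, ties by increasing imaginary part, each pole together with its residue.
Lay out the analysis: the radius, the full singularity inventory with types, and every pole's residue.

Radius of convergence at 0: 4/3.
At 4/3: a pole of order 1; residue 21178/58311.

Denominator factor (μ - 4/3): pole of order 1 at 4/3, modulus 4/3.
The radius of convergence is the smallest modulus among the singular points: 4/3.
At the order-1 pole 4/3 set g(μ) = (μ - (4/3))*f(μ) = -11*μ**2/38 + 23*μ/22 - 16/31.
Simple pole: residue = g(a) at a = 4/3, which is 21178/58311.


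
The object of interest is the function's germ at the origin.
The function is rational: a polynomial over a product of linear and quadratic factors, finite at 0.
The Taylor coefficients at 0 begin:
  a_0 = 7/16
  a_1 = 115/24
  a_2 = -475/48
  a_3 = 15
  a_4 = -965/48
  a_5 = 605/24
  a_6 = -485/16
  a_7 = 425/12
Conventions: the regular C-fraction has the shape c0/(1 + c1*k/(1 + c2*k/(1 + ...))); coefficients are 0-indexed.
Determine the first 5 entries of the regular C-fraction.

The regular C-fraction coefficients are [7/16, -230/21, 12575/966, -50421/578450, 276/12575].

Taylor coefficients (read off): a_0 = 7/16, a_1 = 115/24, a_2 = -475/48, a_3 = 15, a_4 = -965/48.
c0 = a_0 = 7/16. Peel one level at a time: if S = 1 + c*k/S' with S'(0) = 1, then c is the k-coefficient of S and S' = c*k/(S - 1).
S_1 = c0/f = 1 + (-230/21)*k + (62875/441)*k^2 + ...; c1 = -230/21.
S_2 = c1*k/(S_1 - 1) = 1 + (12575/966)*k + (2401/2116)*k^2 + ...; c2 = 12575/966.
S_3 = c2*k/(S_2 - 1) = 1 + (-50421/578450)*k + (302526/158130625)*k^2 + ...; c3 = -50421/578450.
S_4 = c3*k/(S_3 - 1) = 1 + (276/12575)*k + ...; c4 = 276/12575.


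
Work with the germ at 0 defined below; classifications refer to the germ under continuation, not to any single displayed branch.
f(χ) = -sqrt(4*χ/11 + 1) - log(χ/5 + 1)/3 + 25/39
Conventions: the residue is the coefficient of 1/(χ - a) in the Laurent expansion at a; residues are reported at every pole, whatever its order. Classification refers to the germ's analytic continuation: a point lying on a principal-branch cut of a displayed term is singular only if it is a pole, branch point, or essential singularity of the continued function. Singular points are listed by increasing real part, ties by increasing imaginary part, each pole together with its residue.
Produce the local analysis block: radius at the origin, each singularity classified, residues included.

Branch term (-1/3)*log(1 - χ/(-5)): its argument vanishes at χ = -5, a logarithmic branch point, modulus 5.
Branch term (-1)*sqrt(1 - χ/(-11/4)): its argument vanishes at χ = -11/4, a square-root branch point, modulus 11/4.
The radius of convergence is the smallest modulus among the singular points: 11/4.
List the singular points by increasing real part (a conjugate pair: the negative imaginary part first).

Radius of convergence at 0: 11/4.
At -5: a logarithmic branch point.
At -11/4: an algebraic (square-root) branch point.


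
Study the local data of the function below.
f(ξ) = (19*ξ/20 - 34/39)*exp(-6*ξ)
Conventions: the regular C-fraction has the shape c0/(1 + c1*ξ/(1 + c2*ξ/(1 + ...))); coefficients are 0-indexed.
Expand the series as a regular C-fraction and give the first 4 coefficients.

Taylor coefficients (expand at 0): a_0 = -34/39, a_1 = 1607/260, a_2 = -2781/130, a_3 = 6303/130.
c0 = a_0 = -34/39. Peel one level at a time: if S = 1 + c*ξ/S' with S'(0) = 1, then c is the ξ-coefficient of S and S' = c*ξ/(S - 1).
S_1 = c0/f = 1 + (4821/680)*ξ + (11895561/462400)*ξ^2 + ...; c1 = 4821/680.
S_2 = c1*ξ/(S_1 - 1) = 1 + (-3965187/1092760)*ξ + (10678002/2582449)*ξ^2 + ...; c2 = -3965187/1092760.
S_3 = c2*ξ/(S_2 - 1) = 1 + (2420347120/2124018503)*ξ + ...; c3 = 2420347120/2124018503.

The regular C-fraction coefficients are [-34/39, 4821/680, -3965187/1092760, 2420347120/2124018503].


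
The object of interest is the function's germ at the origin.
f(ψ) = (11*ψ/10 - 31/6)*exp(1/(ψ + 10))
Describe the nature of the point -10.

The point is an essential singularity.

The exponent 1/(ψ - (-10)) has a pole at -10, so exp(1/(ψ - (-10))) takes every nonzero value near it: an essential singularity (not a pole of any order).


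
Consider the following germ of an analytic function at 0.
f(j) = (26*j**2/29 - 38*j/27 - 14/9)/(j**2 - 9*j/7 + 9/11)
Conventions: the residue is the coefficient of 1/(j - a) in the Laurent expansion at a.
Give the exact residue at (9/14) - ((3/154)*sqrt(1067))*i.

The residue is (-698/5481) - ((345062/5848227)*sqrt(1067))*i.

The factor j**2 - 9*j/7 + 9/11 splits as (j - a)(j - a') with a = (9/14) - ((3/154)*sqrt(1067))*i, a' = (9/14) + ((3/154)*sqrt(1067))*i. At the order-1 pole a set g(j) = (j - a)*f(j) = [26*j**2/29 - 38*j/27 - 14/9] / (j - a').
Simple pole: residue = g(a) at a = (9/14) - ((3/154)*sqrt(1067))*i, which is (-698/5481) - ((345062/5848227)*sqrt(1067))*i.


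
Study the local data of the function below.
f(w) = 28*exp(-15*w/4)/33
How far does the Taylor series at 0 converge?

The radius of convergence is infinite.

The factor exp(-15*w/4) is entire and contributes no finite singular point.
The polynomial part has no poles.
No finite singular points: the Taylor series at 0 converges everywhere.


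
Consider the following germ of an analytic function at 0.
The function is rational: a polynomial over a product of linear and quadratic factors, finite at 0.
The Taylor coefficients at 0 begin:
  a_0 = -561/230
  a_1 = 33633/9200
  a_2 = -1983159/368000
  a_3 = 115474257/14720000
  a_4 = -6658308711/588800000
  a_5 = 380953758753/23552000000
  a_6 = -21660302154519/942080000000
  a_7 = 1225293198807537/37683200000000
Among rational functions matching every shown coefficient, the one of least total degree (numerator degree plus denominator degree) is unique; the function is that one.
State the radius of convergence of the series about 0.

No rational of total degree below 3 reproduces all 8 coefficients; solving the [1/2] Pade equations on them gives f(ψ) = (-35*ψ/22 - 34/23)/((ψ + 8/11)*(ψ + 5/6)), whose expansion matches every shown term.
Denominator factor (ψ + 8/11): pole of order 1 at -8/11, modulus 8/11.
Denominator factor (ψ + 5/6): pole of order 1 at -5/6, modulus 5/6.
The radius of convergence is the smallest modulus among the singular points: 8/11.

The radius of convergence is 8/11.


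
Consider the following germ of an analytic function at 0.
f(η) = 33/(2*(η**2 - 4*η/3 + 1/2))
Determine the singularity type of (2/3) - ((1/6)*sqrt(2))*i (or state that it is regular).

The denominator factor η**2 - 4*η/3 + 1/2 vanishes at (2/3) - ((1/6)*sqrt(2))*i and appears to the power 1; the numerator there equals 33/2, nonzero, and no other factor vanishes.
Hence a pole whose order is the multiplicity, 1.

The point is a pole of order 1.


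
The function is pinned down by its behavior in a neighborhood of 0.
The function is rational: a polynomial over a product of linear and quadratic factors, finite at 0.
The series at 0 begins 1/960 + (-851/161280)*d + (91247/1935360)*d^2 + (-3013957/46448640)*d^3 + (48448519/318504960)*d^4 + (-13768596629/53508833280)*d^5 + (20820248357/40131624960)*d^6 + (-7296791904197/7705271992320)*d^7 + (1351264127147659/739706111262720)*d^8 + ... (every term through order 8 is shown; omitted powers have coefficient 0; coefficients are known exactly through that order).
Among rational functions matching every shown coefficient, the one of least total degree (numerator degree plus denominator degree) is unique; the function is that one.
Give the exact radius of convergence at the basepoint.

No rational of total degree below 7 reproduces all 9 coefficients; solving the [2/5] Pade equations on them gives f(d) = (-10*d**2 + 36*d/35 - 4/15)/((d + 8)**3*(d**2 - 5*d/12 - 1/2)), whose expansion matches every shown term.
Denominator factor (d**2 - 5*d/12 - 1/2): discriminant 313/144, real irrational roots 5/24 + (1/24)*sqrt(313) and 5/24 - (1/24)*sqrt(313); poles of order 1, moduli 5/24 + (1/24)*sqrt(313) and -5/24 + (1/24)*sqrt(313).
Denominator factor (d + 8)^3: pole of order 3 at -8, modulus 8.
The radius of convergence is the smallest modulus among the singular points: -5/24 + (1/24)*sqrt(313).

The radius of convergence is -5/24 + (1/24)*sqrt(313).


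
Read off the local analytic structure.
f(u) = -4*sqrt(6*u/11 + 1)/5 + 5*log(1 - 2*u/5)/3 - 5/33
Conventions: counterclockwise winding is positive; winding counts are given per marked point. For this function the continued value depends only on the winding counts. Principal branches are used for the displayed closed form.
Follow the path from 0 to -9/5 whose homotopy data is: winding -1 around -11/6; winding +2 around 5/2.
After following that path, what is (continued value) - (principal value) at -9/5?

Continued minus principal equals ((8/275)*sqrt(55)) + ((20/3)*pi)*i.

The rational part is single-valued and drops out of the difference; each branch term changes only by its own monodromy.
(-4/5)*sqrt(1 - u/(-11/6)): winding -1 is odd, the square root flips sign, contributing -2*(-4/5)*sqrt(1 - (-9/5)/(-11/6)) = -2*(-4/5)*sqrt(1/55) = (8/275)*sqrt(55).
(5/3)*log(1 - u/(5/2)): each positive loop around 5/2 adds 2*pi*i to the log, so winding +2 contributes (5/3)*(2)*2*pi*i = (20/3)*pi*i.
Summing the contributions at u = -9/5 gives ((8/275)*sqrt(55)) + ((20/3)*pi)*i.
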